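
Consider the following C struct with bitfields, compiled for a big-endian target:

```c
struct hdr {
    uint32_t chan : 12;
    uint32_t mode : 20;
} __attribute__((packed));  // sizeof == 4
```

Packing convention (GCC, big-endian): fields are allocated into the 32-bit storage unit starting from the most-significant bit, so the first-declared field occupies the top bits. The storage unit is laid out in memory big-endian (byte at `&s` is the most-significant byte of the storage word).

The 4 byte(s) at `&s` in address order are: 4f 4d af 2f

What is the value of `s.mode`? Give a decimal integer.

896815

[0]=0x4f [1]=0x4d [2]=0xaf [3]=0x2f (big-endian) → word 0x4f4daf2f
chan:12 @ bit 20 → (0x4f4daf2f>>20)&0xfff = 0x4f4
mode:20 @ bit 0 → (0x4f4daf2f>>0)&0xfffff = 0xdaf2f  ←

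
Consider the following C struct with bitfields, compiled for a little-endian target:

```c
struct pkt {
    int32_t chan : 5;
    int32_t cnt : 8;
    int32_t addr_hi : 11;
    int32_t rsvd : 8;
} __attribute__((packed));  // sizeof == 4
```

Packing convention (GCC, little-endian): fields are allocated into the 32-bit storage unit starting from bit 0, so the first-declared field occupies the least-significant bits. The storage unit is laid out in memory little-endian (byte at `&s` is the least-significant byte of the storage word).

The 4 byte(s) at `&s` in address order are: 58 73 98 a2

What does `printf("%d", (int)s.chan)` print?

-8

[0]=0x58 [1]=0x73 [2]=0x98 [3]=0xa2 (little-endian) → word 0xa2987358
chan:5 @ bit 0 → (0xa2987358>>0)&0x1f = 0x18  ←
cnt:8 @ bit 5 → (0xa2987358>>5)&0xff = 0x9a
addr_hi:11 @ bit 13 → (0xa2987358>>13)&0x7ff = 0x4c3
rsvd:8 @ bit 24 → (0xa2987358>>24)&0xff = 0xa2
chan signed 5b, MSB=1: 24 - 32 = -8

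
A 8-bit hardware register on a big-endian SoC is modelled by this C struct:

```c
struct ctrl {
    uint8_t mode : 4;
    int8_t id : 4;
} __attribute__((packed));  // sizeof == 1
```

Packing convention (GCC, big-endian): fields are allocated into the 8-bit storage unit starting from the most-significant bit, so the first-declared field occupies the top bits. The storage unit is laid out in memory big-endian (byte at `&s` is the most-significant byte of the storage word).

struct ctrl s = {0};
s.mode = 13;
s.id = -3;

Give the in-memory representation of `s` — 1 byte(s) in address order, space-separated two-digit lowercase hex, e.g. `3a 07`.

dd

mode:4 = 13 → 0xd << 4 → word 0xd0
id:4 = -3 → 0xd << 0 → word 0xdd
word = 0xdd → big-endian bytes:
  [0]=0xdd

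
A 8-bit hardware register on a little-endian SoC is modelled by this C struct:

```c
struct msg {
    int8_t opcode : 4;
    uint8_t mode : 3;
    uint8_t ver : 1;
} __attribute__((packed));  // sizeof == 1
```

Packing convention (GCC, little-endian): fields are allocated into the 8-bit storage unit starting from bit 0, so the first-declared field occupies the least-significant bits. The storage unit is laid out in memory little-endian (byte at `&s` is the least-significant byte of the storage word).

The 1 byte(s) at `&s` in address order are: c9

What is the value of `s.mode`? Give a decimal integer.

[0]=0xc9 (little-endian) → word 0xc9
opcode:4 @ bit 0 → (0xc9>>0)&0xf = 0x9
mode:3 @ bit 4 → (0xc9>>4)&0x7 = 0x4  ←
ver:1 @ bit 7 → (0xc9>>7)&0x1 = 0x1

4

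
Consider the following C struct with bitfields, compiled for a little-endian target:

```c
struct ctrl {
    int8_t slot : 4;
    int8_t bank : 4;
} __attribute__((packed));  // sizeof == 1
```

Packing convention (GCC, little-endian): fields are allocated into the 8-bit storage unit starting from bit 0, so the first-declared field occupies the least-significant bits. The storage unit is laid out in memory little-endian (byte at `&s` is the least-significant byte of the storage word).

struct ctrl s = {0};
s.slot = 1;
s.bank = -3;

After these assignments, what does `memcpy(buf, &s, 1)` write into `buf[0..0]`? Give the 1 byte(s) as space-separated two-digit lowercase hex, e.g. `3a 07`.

slot:4 = 1 → 0x1 << 0 → word 0x01
bank:4 = -3 → 0xd << 4 → word 0xd1
word = 0xd1 → little-endian bytes:
  [0]=0xd1

d1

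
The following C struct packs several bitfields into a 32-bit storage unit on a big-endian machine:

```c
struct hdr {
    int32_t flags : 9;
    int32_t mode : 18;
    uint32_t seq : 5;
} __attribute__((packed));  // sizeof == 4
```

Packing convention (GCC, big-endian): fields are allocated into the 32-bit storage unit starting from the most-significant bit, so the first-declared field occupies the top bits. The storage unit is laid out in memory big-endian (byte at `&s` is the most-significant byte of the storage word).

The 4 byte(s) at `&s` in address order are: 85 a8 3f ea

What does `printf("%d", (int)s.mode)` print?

82431

[0]=0x85 [1]=0xa8 [2]=0x3f [3]=0xea (big-endian) → word 0x85a83fea
flags [23+:9] = (word>>23) & 0x1ff = 267
mode [5+:18] = (word>>5) & 0x3ffff = 82431  ←
seq [0+:5] = (word>>0) & 0x1f = 10
mode signed 18b, MSB=0: value = 82431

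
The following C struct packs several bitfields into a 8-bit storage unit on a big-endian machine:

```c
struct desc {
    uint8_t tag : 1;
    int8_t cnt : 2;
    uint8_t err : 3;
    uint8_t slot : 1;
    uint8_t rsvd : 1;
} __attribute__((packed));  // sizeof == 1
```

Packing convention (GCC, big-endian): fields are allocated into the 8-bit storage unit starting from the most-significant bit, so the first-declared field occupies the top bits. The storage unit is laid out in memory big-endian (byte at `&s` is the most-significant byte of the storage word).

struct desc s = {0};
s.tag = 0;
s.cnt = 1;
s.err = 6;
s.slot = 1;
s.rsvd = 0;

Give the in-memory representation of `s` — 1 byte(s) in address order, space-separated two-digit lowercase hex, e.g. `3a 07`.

3a

[7+:1] tag=0 & 0x1 = 0x0; word=0x00
[5+:2] cnt=1 & 0x3 = 0x1; word=0x20
[2+:3] err=6 & 0x7 = 0x6; word=0x38
[1+:1] slot=1 & 0x1 = 0x1; word=0x3a
[0+:1] rsvd=0 & 0x1 = 0x0; word=0x3a
word = 0x3a → big-endian bytes:
  [0]=0x3a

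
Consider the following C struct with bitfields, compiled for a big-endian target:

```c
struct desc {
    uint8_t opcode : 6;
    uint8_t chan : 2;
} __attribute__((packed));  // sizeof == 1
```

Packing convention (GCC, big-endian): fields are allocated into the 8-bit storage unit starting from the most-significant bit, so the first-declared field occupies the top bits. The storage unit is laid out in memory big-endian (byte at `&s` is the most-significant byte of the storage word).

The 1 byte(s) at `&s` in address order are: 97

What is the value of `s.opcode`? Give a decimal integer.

[0]=0x97 (big-endian) → word 0x97
opcode:6 @ bit 2 → (0x97>>2)&0x3f = 0x25  ←
chan:2 @ bit 0 → (0x97>>0)&0x3 = 0x3

37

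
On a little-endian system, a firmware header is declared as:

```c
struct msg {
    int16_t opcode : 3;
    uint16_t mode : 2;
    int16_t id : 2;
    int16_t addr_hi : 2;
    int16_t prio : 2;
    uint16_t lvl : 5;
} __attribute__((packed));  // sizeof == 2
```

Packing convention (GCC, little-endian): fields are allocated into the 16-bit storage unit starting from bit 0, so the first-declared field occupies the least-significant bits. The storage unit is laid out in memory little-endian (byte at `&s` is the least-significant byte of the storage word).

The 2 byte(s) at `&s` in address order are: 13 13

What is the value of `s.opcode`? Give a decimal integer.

[0]=0x13 [1]=0x13 (little-endian) → word 0x1313
opcode:3 @ bit 0 → (0x1313>>0)&0x7 = 0x3  ←
mode:2 @ bit 3 → (0x1313>>3)&0x3 = 0x2
id:2 @ bit 5 → (0x1313>>5)&0x3 = 0x0
addr_hi:2 @ bit 7 → (0x1313>>7)&0x3 = 0x2
prio:2 @ bit 9 → (0x1313>>9)&0x3 = 0x1
lvl:5 @ bit 11 → (0x1313>>11)&0x1f = 0x2
opcode signed 3b, MSB=0: value = 3

3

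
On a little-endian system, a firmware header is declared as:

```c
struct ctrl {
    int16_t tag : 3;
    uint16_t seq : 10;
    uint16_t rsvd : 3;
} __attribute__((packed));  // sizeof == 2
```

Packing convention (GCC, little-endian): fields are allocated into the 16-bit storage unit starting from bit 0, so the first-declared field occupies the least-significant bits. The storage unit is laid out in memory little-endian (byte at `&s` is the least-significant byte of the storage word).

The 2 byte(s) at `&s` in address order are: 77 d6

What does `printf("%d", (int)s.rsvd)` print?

6

[0]=0x77 [1]=0xd6 (little-endian) → word 0xd677
tag [0+:3] = (word>>0) & 0x7 = 7
seq [3+:10] = (word>>3) & 0x3ff = 718
rsvd [13+:3] = (word>>13) & 0x7 = 6  ←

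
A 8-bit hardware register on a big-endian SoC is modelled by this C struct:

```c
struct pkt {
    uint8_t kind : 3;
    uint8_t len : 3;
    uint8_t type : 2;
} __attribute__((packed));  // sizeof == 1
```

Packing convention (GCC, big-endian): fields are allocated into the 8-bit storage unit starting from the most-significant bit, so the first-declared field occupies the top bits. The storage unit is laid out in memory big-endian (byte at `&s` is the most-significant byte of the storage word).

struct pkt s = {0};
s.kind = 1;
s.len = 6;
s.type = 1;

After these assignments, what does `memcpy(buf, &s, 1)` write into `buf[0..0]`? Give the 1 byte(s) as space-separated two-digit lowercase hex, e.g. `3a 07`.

[5+:3] kind=1 & 0x7 = 0x1; word=0x20
[2+:3] len=6 & 0x7 = 0x6; word=0x38
[0+:2] type=1 & 0x3 = 0x1; word=0x39
word = 0x39 → big-endian bytes:
  [0]=0x39

39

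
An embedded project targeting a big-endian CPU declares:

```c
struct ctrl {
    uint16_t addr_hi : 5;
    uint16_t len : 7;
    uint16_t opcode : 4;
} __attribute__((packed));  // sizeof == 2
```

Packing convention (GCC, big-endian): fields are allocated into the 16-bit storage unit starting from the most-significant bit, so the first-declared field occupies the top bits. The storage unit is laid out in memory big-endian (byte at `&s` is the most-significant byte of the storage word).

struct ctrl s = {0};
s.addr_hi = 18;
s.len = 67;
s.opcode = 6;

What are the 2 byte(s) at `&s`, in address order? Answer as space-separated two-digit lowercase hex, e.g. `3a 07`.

addr_hi (5b) val=18 bits=0x12 at bit 11: 0x9000
len (7b) val=67 bits=0x43 at bit 4: 0x9430
opcode (4b) val=6 bits=0x6 at bit 0: 0x9436
word = 0x9436 → big-endian bytes:
  [0]=0x94  [1]=0x36

94 36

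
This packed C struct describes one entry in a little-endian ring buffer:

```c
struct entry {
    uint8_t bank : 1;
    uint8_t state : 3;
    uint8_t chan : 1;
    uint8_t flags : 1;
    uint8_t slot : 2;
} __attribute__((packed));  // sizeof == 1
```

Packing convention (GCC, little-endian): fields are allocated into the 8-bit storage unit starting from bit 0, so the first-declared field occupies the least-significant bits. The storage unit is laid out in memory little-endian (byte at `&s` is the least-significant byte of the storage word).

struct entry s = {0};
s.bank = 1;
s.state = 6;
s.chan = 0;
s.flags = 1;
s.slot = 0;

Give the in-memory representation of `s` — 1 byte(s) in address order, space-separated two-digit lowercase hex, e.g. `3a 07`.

2d

bank (1b) val=1 bits=0x1 at bit 0: 0x01
state (3b) val=6 bits=0x6 at bit 1: 0x0d
chan (1b) val=0 bits=0x0 at bit 4: 0x0d
flags (1b) val=1 bits=0x1 at bit 5: 0x2d
slot (2b) val=0 bits=0x0 at bit 6: 0x2d
word = 0x2d → little-endian bytes:
  [0]=0x2d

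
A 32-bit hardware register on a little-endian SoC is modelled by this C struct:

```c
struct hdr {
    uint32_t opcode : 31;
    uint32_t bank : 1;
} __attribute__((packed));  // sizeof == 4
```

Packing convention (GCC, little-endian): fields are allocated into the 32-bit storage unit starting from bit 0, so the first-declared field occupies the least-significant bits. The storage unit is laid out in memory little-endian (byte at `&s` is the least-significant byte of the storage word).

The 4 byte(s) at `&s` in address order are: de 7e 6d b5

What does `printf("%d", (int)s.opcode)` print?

896368350

[0]=0xde [1]=0x7e [2]=0x6d [3]=0xb5 (little-endian) → word 0xb56d7ede
opcode [0+:31] = (word>>0) & 0x7fffffff = 896368350  ←
bank [31+:1] = (word>>31) & 0x1 = 1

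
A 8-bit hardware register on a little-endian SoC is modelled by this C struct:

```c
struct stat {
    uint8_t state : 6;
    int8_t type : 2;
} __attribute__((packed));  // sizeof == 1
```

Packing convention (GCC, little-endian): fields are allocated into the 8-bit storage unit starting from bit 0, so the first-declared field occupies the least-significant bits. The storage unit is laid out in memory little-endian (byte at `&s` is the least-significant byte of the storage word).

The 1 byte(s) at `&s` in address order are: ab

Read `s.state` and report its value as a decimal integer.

[0]=0xab (little-endian) → word 0xab
state [0+:6] = (word>>0) & 0x3f = 43  ←
type [6+:2] = (word>>6) & 0x3 = 2

43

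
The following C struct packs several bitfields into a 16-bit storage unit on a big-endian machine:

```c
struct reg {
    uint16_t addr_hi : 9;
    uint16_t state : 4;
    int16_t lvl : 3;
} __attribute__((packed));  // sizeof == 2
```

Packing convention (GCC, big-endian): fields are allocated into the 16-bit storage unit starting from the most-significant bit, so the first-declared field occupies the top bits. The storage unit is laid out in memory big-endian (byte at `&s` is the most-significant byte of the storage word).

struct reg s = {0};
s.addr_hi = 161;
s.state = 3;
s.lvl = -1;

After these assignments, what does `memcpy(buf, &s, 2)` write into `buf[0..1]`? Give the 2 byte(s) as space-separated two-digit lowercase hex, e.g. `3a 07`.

50 9f

addr_hi:9 = 161 → 0xa1 << 7 → word 0x5080
state:4 = 3 → 0x3 << 3 → word 0x5098
lvl:3 = -1 → 0x7 << 0 → word 0x509f
word = 0x509f → big-endian bytes:
  [0]=0x50  [1]=0x9f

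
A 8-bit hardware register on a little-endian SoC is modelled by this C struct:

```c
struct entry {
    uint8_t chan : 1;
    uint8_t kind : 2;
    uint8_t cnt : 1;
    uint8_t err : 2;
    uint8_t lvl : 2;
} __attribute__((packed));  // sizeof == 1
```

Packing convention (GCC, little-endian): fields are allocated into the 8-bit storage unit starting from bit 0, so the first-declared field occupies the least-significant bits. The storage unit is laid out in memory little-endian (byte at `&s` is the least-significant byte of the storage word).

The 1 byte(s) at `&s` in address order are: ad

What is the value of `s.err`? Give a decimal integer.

2

[0]=0xad (little-endian) → word 0xad
chan:1 @ bit 0 → (0xad>>0)&0x1 = 0x1
kind:2 @ bit 1 → (0xad>>1)&0x3 = 0x2
cnt:1 @ bit 3 → (0xad>>3)&0x1 = 0x1
err:2 @ bit 4 → (0xad>>4)&0x3 = 0x2  ←
lvl:2 @ bit 6 → (0xad>>6)&0x3 = 0x2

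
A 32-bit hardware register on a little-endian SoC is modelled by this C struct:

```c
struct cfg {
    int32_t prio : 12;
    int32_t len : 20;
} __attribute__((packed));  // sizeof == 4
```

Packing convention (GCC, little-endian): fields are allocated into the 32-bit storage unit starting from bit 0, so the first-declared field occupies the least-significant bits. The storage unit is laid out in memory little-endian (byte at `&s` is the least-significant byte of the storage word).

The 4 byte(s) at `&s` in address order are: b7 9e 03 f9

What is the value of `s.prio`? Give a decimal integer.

-329

[0]=0xb7 [1]=0x9e [2]=0x03 [3]=0xf9 (little-endian) → word 0xf9039eb7
prio:12 @ bit 0 → (0xf9039eb7>>0)&0xfff = 0xeb7  ←
len:20 @ bit 12 → (0xf9039eb7>>12)&0xfffff = 0xf9039
prio signed 12b, MSB=1: 3767 - 4096 = -329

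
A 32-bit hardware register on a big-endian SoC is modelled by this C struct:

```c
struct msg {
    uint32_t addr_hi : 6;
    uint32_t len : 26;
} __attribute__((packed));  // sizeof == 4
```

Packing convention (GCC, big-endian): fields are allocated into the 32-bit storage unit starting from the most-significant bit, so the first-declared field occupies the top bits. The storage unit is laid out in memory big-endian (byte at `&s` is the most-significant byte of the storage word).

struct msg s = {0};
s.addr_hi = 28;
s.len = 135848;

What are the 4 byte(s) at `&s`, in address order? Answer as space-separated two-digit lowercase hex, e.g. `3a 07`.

70 02 12 a8

addr_hi:6 = 28 → 0x1c << 26 → word 0x70000000
len:26 = 135848 → 0x212a8 << 0 → word 0x700212a8
word = 0x700212a8 → big-endian bytes:
  [0]=0x70  [1]=0x02  [2]=0x12  [3]=0xa8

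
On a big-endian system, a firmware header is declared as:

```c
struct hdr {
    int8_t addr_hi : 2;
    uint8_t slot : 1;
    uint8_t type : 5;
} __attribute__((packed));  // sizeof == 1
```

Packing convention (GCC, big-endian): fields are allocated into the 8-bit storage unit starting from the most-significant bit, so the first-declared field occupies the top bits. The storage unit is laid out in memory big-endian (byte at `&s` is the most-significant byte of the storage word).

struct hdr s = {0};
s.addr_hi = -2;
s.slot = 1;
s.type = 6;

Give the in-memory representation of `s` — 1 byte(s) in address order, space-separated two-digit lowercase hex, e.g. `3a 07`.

addr_hi (2b) val=-2 bits=0x2 at bit 6: 0x80
slot (1b) val=1 bits=0x1 at bit 5: 0xa0
type (5b) val=6 bits=0x6 at bit 0: 0xa6
word = 0xa6 → big-endian bytes:
  [0]=0xa6

a6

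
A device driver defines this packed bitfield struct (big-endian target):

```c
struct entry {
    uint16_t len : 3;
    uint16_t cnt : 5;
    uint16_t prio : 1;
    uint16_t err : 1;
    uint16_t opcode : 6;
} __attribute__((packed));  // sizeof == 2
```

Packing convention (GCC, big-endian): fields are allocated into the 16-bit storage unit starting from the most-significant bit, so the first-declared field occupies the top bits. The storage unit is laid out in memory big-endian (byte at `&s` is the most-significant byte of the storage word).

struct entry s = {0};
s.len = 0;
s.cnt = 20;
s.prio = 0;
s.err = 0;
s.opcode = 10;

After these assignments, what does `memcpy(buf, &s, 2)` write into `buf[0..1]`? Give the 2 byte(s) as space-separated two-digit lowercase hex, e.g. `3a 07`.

len (3b) val=0 bits=0x0 at bit 13: 0x0000
cnt (5b) val=20 bits=0x14 at bit 8: 0x1400
prio (1b) val=0 bits=0x0 at bit 7: 0x1400
err (1b) val=0 bits=0x0 at bit 6: 0x1400
opcode (6b) val=10 bits=0xa at bit 0: 0x140a
word = 0x140a → big-endian bytes:
  [0]=0x14  [1]=0x0a

14 0a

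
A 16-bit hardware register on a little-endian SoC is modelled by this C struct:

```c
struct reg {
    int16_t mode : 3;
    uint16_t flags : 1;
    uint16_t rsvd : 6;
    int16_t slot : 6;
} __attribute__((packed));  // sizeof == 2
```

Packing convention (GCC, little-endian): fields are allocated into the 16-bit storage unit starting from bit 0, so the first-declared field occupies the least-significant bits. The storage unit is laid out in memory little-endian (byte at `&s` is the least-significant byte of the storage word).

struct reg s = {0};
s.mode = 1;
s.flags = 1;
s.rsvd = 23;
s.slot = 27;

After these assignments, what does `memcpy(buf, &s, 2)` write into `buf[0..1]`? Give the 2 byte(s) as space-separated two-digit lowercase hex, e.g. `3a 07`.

79 6d

mode:3 = 1 → 0x1 << 0 → word 0x0001
flags:1 = 1 → 0x1 << 3 → word 0x0009
rsvd:6 = 23 → 0x17 << 4 → word 0x0179
slot:6 = 27 → 0x1b << 10 → word 0x6d79
word = 0x6d79 → little-endian bytes:
  [0]=0x79  [1]=0x6d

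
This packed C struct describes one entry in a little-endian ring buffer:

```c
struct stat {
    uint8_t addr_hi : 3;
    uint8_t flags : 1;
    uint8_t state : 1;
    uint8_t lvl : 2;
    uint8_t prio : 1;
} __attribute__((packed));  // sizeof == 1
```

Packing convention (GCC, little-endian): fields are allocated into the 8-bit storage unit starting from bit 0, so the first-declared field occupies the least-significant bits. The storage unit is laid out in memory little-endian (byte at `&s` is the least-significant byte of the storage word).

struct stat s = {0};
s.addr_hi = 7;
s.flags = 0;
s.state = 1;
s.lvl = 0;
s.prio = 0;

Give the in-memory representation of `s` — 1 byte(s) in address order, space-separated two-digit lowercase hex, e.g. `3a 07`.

[0+:3] addr_hi=7 & 0x7 = 0x7; word=0x07
[3+:1] flags=0 & 0x1 = 0x0; word=0x07
[4+:1] state=1 & 0x1 = 0x1; word=0x17
[5+:2] lvl=0 & 0x3 = 0x0; word=0x17
[7+:1] prio=0 & 0x1 = 0x0; word=0x17
word = 0x17 → little-endian bytes:
  [0]=0x17

17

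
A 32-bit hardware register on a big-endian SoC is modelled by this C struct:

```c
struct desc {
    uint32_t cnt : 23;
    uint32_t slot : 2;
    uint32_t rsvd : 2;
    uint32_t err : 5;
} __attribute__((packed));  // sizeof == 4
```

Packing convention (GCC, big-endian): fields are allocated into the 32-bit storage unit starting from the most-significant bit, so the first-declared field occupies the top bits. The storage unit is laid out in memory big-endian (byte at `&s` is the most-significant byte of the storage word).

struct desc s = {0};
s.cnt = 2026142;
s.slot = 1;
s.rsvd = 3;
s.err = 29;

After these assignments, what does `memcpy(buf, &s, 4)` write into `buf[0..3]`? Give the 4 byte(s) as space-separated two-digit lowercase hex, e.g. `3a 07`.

3d d5 3c fd

cnt:23 = 2026142 → 0x1eea9e << 9 → word 0x3dd53c00
slot:2 = 1 → 0x1 << 7 → word 0x3dd53c80
rsvd:2 = 3 → 0x3 << 5 → word 0x3dd53ce0
err:5 = 29 → 0x1d << 0 → word 0x3dd53cfd
word = 0x3dd53cfd → big-endian bytes:
  [0]=0x3d  [1]=0xd5  [2]=0x3c  [3]=0xfd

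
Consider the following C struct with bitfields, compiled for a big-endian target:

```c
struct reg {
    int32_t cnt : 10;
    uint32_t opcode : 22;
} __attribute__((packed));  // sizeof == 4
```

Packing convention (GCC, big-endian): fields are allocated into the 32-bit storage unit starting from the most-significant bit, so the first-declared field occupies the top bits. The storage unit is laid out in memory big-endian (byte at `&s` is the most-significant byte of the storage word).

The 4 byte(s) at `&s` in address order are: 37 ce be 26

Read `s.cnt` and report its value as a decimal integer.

[0]=0x37 [1]=0xce [2]=0xbe [3]=0x26 (big-endian) → word 0x37cebe26
cnt [22+:10] = (word>>22) & 0x3ff = 223  ←
opcode [0+:22] = (word>>0) & 0x3fffff = 966182
cnt signed 10b, MSB=0: value = 223

223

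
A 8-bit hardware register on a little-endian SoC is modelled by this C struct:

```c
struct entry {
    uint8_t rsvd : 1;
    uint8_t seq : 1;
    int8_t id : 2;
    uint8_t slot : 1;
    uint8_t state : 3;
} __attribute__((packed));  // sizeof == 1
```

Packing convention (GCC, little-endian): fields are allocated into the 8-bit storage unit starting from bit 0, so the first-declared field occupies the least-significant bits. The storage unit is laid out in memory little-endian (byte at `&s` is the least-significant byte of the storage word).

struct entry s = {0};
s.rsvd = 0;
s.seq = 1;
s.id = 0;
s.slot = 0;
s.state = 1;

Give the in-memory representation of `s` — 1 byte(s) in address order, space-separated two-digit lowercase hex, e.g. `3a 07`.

[0+:1] rsvd=0 & 0x1 = 0x0; word=0x00
[1+:1] seq=1 & 0x1 = 0x1; word=0x02
[2+:2] id=0 & 0x3 = 0x0; word=0x02
[4+:1] slot=0 & 0x1 = 0x0; word=0x02
[5+:3] state=1 & 0x7 = 0x1; word=0x22
word = 0x22 → little-endian bytes:
  [0]=0x22

22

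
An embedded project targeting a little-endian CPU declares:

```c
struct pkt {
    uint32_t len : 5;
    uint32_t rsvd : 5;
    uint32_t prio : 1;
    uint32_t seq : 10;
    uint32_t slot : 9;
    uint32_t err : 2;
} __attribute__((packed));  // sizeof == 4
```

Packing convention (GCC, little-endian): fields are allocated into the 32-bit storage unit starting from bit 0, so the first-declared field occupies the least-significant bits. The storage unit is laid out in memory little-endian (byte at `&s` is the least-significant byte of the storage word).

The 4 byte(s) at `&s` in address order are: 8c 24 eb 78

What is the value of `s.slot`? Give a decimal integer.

455

[0]=0x8c [1]=0x24 [2]=0xeb [3]=0x78 (little-endian) → word 0x78eb248c
len:5 @ bit 0 → (0x78eb248c>>0)&0x1f = 0xc
rsvd:5 @ bit 5 → (0x78eb248c>>5)&0x1f = 0x4
prio:1 @ bit 10 → (0x78eb248c>>10)&0x1 = 0x1
seq:10 @ bit 11 → (0x78eb248c>>11)&0x3ff = 0x164
slot:9 @ bit 21 → (0x78eb248c>>21)&0x1ff = 0x1c7  ←
err:2 @ bit 30 → (0x78eb248c>>30)&0x3 = 0x1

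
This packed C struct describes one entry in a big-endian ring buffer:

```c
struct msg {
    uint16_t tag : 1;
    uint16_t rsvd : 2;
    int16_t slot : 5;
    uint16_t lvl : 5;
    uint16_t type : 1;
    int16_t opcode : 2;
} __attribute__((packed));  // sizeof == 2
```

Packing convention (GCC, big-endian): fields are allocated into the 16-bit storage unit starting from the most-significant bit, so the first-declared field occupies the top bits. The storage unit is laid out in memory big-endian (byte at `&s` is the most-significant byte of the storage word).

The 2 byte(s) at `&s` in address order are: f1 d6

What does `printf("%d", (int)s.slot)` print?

[0]=0xf1 [1]=0xd6 (big-endian) → word 0xf1d6
tag:1 @ bit 15 → (0xf1d6>>15)&0x1 = 0x1
rsvd:2 @ bit 13 → (0xf1d6>>13)&0x3 = 0x3
slot:5 @ bit 8 → (0xf1d6>>8)&0x1f = 0x11  ←
lvl:5 @ bit 3 → (0xf1d6>>3)&0x1f = 0x1a
type:1 @ bit 2 → (0xf1d6>>2)&0x1 = 0x1
opcode:2 @ bit 0 → (0xf1d6>>0)&0x3 = 0x2
slot signed 5b, MSB=1: 17 - 32 = -15

-15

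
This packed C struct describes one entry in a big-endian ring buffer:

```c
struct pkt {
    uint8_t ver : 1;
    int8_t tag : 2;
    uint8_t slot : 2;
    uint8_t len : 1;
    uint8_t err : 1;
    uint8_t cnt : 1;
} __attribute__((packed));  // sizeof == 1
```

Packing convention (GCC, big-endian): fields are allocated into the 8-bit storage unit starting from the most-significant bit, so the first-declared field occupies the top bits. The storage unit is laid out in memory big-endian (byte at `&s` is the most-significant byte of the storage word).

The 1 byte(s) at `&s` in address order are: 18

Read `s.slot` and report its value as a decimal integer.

3

[0]=0x18 (big-endian) → word 0x18
ver:1 @ bit 7 → (0x18>>7)&0x1 = 0x0
tag:2 @ bit 5 → (0x18>>5)&0x3 = 0x0
slot:2 @ bit 3 → (0x18>>3)&0x3 = 0x3  ←
len:1 @ bit 2 → (0x18>>2)&0x1 = 0x0
err:1 @ bit 1 → (0x18>>1)&0x1 = 0x0
cnt:1 @ bit 0 → (0x18>>0)&0x1 = 0x0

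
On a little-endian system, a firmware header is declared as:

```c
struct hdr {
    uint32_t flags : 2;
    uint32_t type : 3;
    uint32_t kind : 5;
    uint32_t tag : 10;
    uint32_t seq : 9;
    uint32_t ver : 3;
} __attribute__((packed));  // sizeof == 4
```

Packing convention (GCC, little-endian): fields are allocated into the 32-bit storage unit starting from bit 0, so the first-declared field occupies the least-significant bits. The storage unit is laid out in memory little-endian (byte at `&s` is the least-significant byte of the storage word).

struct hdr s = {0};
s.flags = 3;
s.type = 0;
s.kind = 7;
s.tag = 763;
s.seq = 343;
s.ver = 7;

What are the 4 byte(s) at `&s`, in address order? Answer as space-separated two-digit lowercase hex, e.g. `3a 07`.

flags (2b) val=3 bits=0x3 at bit 0: 0x00000003
type (3b) val=0 bits=0x0 at bit 2: 0x00000003
kind (5b) val=7 bits=0x7 at bit 5: 0x000000e3
tag (10b) val=763 bits=0x2fb at bit 10: 0x000bece3
seq (9b) val=343 bits=0x157 at bit 20: 0x157bece3
ver (3b) val=7 bits=0x7 at bit 29: 0xf57bece3
word = 0xf57bece3 → little-endian bytes:
  [0]=0xe3  [1]=0xec  [2]=0x7b  [3]=0xf5

e3 ec 7b f5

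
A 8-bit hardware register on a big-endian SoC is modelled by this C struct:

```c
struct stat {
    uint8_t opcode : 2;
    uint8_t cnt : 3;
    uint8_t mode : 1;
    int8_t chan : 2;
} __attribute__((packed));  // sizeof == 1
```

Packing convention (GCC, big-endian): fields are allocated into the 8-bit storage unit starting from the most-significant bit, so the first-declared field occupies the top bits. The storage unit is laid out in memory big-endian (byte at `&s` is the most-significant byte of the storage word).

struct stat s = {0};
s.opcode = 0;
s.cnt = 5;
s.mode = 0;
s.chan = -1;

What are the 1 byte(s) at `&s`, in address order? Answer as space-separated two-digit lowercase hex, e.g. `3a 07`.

2b

[6+:2] opcode=0 & 0x3 = 0x0; word=0x00
[3+:3] cnt=5 & 0x7 = 0x5; word=0x28
[2+:1] mode=0 & 0x1 = 0x0; word=0x28
[0+:2] chan=-1 & 0x3 = 0x3; word=0x2b
word = 0x2b → big-endian bytes:
  [0]=0x2b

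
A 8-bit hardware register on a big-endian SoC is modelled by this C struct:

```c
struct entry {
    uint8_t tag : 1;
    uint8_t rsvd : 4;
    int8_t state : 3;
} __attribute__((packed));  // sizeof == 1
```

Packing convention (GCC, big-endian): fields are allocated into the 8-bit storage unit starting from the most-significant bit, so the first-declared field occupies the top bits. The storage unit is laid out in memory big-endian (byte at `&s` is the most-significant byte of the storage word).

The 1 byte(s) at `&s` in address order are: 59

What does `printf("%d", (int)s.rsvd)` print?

11

[0]=0x59 (big-endian) → word 0x59
tag:1 @ bit 7 → (0x59>>7)&0x1 = 0x0
rsvd:4 @ bit 3 → (0x59>>3)&0xf = 0xb  ←
state:3 @ bit 0 → (0x59>>0)&0x7 = 0x1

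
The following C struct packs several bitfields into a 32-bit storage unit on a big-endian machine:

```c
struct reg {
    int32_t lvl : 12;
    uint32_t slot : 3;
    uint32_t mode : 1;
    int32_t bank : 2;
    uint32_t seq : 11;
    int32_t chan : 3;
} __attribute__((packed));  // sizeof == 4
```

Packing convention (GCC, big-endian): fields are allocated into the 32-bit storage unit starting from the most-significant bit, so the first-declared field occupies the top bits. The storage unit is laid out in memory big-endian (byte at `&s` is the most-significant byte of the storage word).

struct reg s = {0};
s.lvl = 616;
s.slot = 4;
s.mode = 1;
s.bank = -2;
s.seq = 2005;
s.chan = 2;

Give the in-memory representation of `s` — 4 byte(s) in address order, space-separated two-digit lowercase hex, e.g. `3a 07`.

26 89 be aa

lvl (12b) val=616 bits=0x268 at bit 20: 0x26800000
slot (3b) val=4 bits=0x4 at bit 17: 0x26880000
mode (1b) val=1 bits=0x1 at bit 16: 0x26890000
bank (2b) val=-2 bits=0x2 at bit 14: 0x26898000
seq (11b) val=2005 bits=0x7d5 at bit 3: 0x2689bea8
chan (3b) val=2 bits=0x2 at bit 0: 0x2689beaa
word = 0x2689beaa → big-endian bytes:
  [0]=0x26  [1]=0x89  [2]=0xbe  [3]=0xaa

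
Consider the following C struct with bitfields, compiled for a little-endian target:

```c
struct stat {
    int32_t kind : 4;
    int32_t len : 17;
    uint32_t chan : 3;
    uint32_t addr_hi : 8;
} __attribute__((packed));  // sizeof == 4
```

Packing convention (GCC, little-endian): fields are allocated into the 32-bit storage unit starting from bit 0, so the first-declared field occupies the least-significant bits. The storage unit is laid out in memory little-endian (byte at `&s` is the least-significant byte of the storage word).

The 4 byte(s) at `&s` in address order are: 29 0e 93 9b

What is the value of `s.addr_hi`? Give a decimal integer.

[0]=0x29 [1]=0x0e [2]=0x93 [3]=0x9b (little-endian) → word 0x9b930e29
kind:4 @ bit 0 → (0x9b930e29>>0)&0xf = 0x9
len:17 @ bit 4 → (0x9b930e29>>4)&0x1ffff = 0x130e2
chan:3 @ bit 21 → (0x9b930e29>>21)&0x7 = 0x4
addr_hi:8 @ bit 24 → (0x9b930e29>>24)&0xff = 0x9b  ←

155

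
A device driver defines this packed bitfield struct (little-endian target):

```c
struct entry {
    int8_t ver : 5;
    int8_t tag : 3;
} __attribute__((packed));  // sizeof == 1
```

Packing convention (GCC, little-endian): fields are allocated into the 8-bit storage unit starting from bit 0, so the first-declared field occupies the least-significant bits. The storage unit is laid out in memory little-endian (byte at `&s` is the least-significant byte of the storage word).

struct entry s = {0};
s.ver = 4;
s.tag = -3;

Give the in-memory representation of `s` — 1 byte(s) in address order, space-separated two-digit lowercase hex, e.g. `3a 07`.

[0+:5] ver=4 & 0x1f = 0x4; word=0x04
[5+:3] tag=-3 & 0x7 = 0x5; word=0xa4
word = 0xa4 → little-endian bytes:
  [0]=0xa4

a4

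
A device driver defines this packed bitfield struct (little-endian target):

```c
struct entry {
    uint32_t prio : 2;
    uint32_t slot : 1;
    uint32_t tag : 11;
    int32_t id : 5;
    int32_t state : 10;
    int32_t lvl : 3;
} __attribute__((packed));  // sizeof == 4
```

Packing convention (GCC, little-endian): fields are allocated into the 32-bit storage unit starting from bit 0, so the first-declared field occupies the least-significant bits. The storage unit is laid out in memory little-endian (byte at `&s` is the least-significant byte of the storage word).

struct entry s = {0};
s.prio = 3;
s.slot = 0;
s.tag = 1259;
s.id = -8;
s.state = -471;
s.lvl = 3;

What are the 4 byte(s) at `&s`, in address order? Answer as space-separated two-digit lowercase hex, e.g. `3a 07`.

prio (2b) val=3 bits=0x3 at bit 0: 0x00000003
slot (1b) val=0 bits=0x0 at bit 2: 0x00000003
tag (11b) val=1259 bits=0x4eb at bit 3: 0x0000275b
id (5b) val=-8 bits=0x18 at bit 14: 0x0006275b
state (10b) val=-471 bits=0x229 at bit 19: 0x114e275b
lvl (3b) val=3 bits=0x3 at bit 29: 0x714e275b
word = 0x714e275b → little-endian bytes:
  [0]=0x5b  [1]=0x27  [2]=0x4e  [3]=0x71

5b 27 4e 71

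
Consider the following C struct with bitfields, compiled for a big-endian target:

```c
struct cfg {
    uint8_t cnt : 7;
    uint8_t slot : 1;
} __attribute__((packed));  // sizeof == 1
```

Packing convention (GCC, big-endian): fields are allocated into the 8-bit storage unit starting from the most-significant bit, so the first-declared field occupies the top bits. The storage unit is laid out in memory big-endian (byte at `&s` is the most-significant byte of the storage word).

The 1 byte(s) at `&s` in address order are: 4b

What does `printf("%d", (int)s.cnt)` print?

[0]=0x4b (big-endian) → word 0x4b
cnt [1+:7] = (word>>1) & 0x7f = 37  ←
slot [0+:1] = (word>>0) & 0x1 = 1

37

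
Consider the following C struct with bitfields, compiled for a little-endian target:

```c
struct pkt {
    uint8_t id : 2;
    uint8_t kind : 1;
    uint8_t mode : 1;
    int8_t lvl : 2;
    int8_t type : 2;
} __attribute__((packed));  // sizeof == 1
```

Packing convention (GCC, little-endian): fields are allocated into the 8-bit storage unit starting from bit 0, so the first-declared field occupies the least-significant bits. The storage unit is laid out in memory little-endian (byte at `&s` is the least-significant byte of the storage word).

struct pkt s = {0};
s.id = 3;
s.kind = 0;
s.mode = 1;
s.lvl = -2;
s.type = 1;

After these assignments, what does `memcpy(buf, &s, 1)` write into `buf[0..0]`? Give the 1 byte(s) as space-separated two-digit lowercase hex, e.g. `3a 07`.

id:2 = 3 → 0x3 << 0 → word 0x03
kind:1 = 0 → 0x0 << 2 → word 0x03
mode:1 = 1 → 0x1 << 3 → word 0x0b
lvl:2 = -2 → 0x2 << 4 → word 0x2b
type:2 = 1 → 0x1 << 6 → word 0x6b
word = 0x6b → little-endian bytes:
  [0]=0x6b

6b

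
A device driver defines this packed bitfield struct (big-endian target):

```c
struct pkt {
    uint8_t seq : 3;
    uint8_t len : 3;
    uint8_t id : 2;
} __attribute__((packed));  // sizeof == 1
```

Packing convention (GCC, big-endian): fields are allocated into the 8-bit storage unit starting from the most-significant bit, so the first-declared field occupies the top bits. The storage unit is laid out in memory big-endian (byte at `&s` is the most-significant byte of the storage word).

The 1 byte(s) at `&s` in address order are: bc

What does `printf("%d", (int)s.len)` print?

[0]=0xbc (big-endian) → word 0xbc
seq:3 @ bit 5 → (0xbc>>5)&0x7 = 0x5
len:3 @ bit 2 → (0xbc>>2)&0x7 = 0x7  ←
id:2 @ bit 0 → (0xbc>>0)&0x3 = 0x0

7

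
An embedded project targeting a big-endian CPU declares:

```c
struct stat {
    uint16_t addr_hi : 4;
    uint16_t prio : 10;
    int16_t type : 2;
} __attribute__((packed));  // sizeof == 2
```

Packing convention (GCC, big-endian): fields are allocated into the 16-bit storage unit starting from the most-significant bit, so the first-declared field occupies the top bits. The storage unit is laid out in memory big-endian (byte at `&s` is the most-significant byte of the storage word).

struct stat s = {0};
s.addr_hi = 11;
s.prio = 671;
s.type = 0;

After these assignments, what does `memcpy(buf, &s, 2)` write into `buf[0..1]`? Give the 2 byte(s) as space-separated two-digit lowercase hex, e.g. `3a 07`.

ba 7c

[12+:4] addr_hi=11 & 0xf = 0xb; word=0xb000
[2+:10] prio=671 & 0x3ff = 0x29f; word=0xba7c
[0+:2] type=0 & 0x3 = 0x0; word=0xba7c
word = 0xba7c → big-endian bytes:
  [0]=0xba  [1]=0x7c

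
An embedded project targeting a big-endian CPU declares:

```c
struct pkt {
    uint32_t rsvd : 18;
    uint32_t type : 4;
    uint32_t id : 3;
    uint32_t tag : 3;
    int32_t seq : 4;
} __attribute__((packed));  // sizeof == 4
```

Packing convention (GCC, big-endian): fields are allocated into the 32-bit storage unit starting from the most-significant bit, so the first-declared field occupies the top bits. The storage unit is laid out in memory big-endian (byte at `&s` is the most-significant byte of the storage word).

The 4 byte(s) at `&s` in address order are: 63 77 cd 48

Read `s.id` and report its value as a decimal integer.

2

[0]=0x63 [1]=0x77 [2]=0xcd [3]=0x48 (big-endian) → word 0x6377cd48
rsvd:18 @ bit 14 → (0x6377cd48>>14)&0x3ffff = 0x18ddf
type:4 @ bit 10 → (0x6377cd48>>10)&0xf = 0x3
id:3 @ bit 7 → (0x6377cd48>>7)&0x7 = 0x2  ←
tag:3 @ bit 4 → (0x6377cd48>>4)&0x7 = 0x4
seq:4 @ bit 0 → (0x6377cd48>>0)&0xf = 0x8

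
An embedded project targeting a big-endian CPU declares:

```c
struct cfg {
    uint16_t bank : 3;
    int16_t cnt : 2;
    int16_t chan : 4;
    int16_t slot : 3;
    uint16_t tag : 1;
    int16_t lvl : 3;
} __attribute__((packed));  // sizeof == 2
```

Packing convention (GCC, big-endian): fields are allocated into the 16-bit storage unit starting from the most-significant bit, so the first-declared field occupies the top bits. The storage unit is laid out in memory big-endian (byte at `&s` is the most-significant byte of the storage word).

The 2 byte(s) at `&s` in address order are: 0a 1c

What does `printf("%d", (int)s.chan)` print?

4

[0]=0x0a [1]=0x1c (big-endian) → word 0x0a1c
bank [13+:3] = (word>>13) & 0x7 = 0
cnt [11+:2] = (word>>11) & 0x3 = 1
chan [7+:4] = (word>>7) & 0xf = 4  ←
slot [4+:3] = (word>>4) & 0x7 = 1
tag [3+:1] = (word>>3) & 0x1 = 1
lvl [0+:3] = (word>>0) & 0x7 = 4
chan signed 4b, MSB=0: value = 4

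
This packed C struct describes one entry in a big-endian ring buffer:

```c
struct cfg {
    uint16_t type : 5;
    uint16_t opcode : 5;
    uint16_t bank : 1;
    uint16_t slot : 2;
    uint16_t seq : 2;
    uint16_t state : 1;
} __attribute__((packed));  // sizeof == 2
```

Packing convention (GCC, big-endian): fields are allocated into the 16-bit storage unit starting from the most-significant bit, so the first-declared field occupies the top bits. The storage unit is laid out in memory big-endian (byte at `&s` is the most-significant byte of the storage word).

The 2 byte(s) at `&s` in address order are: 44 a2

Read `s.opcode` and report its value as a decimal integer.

[0]=0x44 [1]=0xa2 (big-endian) → word 0x44a2
type [11+:5] = (word>>11) & 0x1f = 8
opcode [6+:5] = (word>>6) & 0x1f = 18  ←
bank [5+:1] = (word>>5) & 0x1 = 1
slot [3+:2] = (word>>3) & 0x3 = 0
seq [1+:2] = (word>>1) & 0x3 = 1
state [0+:1] = (word>>0) & 0x1 = 0

18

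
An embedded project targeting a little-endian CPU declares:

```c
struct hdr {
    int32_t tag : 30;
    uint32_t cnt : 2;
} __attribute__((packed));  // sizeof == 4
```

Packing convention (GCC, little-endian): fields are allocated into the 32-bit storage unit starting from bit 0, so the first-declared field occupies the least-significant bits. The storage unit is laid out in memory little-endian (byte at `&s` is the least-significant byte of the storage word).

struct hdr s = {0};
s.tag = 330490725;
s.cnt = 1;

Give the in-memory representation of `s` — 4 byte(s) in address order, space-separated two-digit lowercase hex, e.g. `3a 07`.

tag:30 = 330490725 → 0x13b2e365 << 0 → word 0x13b2e365
cnt:2 = 1 → 0x1 << 30 → word 0x53b2e365
word = 0x53b2e365 → little-endian bytes:
  [0]=0x65  [1]=0xe3  [2]=0xb2  [3]=0x53

65 e3 b2 53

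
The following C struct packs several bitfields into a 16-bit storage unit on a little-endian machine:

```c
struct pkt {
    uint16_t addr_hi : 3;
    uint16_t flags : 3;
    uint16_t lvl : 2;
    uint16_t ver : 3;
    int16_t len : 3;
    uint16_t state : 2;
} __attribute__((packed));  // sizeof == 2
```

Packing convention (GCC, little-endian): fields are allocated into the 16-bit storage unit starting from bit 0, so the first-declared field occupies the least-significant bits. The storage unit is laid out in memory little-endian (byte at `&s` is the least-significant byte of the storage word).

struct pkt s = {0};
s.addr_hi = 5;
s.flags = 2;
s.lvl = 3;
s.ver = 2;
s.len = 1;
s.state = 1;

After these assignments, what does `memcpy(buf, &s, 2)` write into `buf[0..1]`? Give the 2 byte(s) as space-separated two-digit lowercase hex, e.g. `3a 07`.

d5 4a

addr_hi:3 = 5 → 0x5 << 0 → word 0x0005
flags:3 = 2 → 0x2 << 3 → word 0x0015
lvl:2 = 3 → 0x3 << 6 → word 0x00d5
ver:3 = 2 → 0x2 << 8 → word 0x02d5
len:3 = 1 → 0x1 << 11 → word 0x0ad5
state:2 = 1 → 0x1 << 14 → word 0x4ad5
word = 0x4ad5 → little-endian bytes:
  [0]=0xd5  [1]=0x4a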